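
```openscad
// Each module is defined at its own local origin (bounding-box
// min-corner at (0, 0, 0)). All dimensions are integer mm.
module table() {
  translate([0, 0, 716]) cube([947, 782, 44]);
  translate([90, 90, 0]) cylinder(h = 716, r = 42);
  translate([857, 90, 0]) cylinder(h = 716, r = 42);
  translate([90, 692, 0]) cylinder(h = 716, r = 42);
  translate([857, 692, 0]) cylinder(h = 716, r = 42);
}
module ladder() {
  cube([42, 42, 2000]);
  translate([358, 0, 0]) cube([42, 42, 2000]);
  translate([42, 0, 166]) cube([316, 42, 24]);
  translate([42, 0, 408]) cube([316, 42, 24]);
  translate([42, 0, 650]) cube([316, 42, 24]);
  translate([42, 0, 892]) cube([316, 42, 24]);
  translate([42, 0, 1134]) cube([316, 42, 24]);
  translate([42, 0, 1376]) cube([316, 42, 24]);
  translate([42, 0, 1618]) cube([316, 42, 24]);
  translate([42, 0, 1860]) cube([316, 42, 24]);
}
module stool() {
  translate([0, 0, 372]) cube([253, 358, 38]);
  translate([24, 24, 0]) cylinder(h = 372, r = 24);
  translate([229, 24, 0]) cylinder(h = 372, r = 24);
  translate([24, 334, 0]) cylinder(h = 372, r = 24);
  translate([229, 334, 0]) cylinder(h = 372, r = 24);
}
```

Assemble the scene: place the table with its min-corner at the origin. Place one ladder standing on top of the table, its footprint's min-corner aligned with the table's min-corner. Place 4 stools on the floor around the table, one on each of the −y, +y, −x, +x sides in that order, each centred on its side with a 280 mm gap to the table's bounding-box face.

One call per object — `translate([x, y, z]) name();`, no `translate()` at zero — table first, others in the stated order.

table();
translate([0, 0, 760]) ladder();
translate([347, -638, 0]) stool();
translate([347, 1062, 0]) stool();
translate([-533, 212, 0]) stool();
translate([1227, 212, 0]) stool();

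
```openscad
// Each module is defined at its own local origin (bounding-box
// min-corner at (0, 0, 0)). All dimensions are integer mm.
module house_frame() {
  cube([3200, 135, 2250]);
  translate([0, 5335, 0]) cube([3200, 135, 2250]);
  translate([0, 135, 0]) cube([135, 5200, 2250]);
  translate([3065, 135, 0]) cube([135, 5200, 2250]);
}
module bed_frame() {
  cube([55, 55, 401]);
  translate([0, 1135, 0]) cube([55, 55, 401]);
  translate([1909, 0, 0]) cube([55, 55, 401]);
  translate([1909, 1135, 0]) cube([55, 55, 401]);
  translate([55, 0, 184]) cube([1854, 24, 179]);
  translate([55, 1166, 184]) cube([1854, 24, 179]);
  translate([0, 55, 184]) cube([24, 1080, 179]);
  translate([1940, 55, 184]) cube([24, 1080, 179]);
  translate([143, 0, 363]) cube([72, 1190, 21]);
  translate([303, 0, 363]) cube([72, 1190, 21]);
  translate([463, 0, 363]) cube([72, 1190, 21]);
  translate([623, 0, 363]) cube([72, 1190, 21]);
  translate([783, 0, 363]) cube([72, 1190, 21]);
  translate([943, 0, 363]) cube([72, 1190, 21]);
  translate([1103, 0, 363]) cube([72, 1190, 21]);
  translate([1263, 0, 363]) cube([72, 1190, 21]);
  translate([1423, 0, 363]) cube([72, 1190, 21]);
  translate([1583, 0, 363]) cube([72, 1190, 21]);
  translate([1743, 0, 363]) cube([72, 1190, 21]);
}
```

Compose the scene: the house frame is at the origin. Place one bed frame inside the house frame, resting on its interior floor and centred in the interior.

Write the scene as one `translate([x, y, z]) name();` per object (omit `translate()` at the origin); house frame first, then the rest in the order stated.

house_frame();
translate([618, 2140, 0]) bed_frame();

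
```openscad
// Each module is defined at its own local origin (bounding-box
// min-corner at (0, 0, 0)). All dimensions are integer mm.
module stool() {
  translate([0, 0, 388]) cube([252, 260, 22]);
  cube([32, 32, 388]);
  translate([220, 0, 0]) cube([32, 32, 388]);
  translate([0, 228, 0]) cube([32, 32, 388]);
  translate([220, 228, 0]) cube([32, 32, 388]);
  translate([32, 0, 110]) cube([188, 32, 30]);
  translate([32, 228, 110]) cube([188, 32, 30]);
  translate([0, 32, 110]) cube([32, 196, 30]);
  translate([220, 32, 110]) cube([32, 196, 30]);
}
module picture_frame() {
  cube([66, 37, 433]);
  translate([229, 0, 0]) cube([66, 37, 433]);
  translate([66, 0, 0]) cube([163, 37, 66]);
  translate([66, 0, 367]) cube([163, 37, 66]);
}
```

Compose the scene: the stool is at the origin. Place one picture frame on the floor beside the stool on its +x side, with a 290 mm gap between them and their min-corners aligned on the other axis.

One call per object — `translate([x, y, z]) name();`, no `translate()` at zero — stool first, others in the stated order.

stool();
translate([542, 0, 0]) picture_frame();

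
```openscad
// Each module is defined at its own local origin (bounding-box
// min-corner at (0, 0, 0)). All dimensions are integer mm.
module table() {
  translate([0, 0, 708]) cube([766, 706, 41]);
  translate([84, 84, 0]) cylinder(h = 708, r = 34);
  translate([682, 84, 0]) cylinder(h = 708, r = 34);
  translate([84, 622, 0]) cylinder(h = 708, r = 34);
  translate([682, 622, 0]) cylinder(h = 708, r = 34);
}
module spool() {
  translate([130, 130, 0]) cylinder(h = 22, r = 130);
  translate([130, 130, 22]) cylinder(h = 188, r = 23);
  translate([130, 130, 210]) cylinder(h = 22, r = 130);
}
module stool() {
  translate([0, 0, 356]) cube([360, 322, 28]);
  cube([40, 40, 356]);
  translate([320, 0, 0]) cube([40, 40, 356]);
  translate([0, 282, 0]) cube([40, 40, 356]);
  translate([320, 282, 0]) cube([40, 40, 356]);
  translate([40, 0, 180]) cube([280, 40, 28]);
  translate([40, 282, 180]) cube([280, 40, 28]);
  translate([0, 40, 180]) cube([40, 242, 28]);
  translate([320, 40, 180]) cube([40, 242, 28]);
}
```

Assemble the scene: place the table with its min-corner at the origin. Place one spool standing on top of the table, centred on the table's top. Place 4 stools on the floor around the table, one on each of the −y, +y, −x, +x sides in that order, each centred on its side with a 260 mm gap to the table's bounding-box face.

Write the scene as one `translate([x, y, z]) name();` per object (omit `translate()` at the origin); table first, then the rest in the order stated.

table();
translate([253, 223, 749]) spool();
translate([203, -582, 0]) stool();
translate([203, 966, 0]) stool();
translate([-620, 192, 0]) stool();
translate([1026, 192, 0]) stool();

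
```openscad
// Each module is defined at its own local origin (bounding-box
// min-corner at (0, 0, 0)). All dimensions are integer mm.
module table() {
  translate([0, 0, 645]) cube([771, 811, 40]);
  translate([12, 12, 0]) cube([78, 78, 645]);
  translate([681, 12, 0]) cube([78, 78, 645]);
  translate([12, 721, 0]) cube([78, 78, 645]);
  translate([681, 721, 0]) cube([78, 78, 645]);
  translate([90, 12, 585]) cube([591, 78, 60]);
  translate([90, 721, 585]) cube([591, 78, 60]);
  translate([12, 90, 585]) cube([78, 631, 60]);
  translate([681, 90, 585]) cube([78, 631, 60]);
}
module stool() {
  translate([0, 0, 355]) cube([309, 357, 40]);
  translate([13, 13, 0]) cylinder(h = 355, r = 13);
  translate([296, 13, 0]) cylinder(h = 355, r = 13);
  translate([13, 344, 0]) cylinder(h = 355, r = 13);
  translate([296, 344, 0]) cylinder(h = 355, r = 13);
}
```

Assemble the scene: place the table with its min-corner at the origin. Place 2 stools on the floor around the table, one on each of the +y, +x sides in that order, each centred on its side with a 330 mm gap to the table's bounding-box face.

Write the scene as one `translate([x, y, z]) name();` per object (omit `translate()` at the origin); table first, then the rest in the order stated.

table();
translate([231, 1141, 0]) stool();
translate([1101, 227, 0]) stool();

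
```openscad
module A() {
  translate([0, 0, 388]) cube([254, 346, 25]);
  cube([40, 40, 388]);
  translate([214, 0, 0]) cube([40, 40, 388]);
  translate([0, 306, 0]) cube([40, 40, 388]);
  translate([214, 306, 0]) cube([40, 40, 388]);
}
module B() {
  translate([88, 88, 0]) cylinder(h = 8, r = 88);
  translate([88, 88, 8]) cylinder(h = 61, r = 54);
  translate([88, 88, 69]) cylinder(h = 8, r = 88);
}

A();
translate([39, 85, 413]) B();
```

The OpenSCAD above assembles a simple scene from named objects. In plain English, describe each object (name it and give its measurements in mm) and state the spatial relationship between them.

A is a four-legged stool. The seat is a 254×346×25 mm slab whose top surface is at z = 413 mm; four square legs, each 40×40 mm in cross-section, run from the floor (z = 0) to the underside of the seat, each flush with a corner of the seat.

B is a spool: two coaxial disc flanges of radius 88 mm and thickness 8 mm, joined by a core cylinder of radius 54 mm and height 61 mm. The lower flange rests on z = 0 and the three cylinders share a vertical axis.

The spool is on top of the stool, centred.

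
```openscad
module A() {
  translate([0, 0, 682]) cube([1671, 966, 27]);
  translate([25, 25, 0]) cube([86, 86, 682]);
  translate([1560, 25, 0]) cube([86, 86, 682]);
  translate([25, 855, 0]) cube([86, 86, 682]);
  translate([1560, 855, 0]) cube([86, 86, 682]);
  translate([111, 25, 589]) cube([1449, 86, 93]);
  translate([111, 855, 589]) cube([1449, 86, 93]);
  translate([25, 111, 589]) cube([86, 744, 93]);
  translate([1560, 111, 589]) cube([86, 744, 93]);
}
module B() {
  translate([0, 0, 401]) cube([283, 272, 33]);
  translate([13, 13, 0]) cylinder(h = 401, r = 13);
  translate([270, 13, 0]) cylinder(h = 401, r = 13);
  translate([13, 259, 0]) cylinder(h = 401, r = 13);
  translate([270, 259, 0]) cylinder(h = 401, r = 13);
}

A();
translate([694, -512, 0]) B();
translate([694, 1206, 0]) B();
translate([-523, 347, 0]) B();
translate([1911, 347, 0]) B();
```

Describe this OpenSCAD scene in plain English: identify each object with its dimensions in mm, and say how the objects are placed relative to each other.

A is a rectangular dining table. The top is 1671×966×27 mm with its upper surface at z = 709 mm. It stands on four 86×86 mm square legs, each inset 25 mm from the nearest pair of top edges, running from the floor to the underside of the top. Four apron rails, 86 mm thick and 93 mm tall, run between adjacent legs with their top edges flush with the underside of the top and their outer faces flush with the legs' outer faces.

B is a simple wooden stool: a rectangular seat 283 mm (x) by 272 mm (y), 33 mm thick, top face at z = 434 mm, on four round legs, each 26 mm in diameter. The legs rest on z = 0, each leg's axis is inset half a diameter from the nearest pair of seat edges (so the leg's bounding box is flush with the corner).

Four stools sit around the table at the −y, +y, −x, +x sides.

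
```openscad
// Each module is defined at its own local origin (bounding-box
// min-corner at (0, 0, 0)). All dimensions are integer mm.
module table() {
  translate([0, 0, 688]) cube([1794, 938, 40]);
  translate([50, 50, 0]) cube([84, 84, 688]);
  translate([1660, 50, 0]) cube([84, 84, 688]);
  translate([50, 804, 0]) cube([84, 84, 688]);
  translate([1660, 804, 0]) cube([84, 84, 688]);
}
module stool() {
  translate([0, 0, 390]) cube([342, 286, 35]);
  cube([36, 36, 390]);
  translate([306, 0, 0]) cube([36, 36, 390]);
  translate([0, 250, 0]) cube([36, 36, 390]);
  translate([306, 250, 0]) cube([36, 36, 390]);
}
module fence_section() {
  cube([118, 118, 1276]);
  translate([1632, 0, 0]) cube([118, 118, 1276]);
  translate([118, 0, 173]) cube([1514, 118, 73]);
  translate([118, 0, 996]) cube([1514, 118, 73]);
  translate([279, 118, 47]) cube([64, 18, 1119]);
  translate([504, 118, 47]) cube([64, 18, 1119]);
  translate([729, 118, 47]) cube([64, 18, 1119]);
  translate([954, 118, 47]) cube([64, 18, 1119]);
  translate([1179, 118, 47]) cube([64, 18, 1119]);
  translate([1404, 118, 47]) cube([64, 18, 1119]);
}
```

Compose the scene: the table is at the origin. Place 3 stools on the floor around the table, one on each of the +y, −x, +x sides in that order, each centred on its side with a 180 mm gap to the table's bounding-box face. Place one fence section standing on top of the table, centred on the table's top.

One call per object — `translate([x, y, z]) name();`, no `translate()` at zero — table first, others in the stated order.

table();
translate([726, 1118, 0]) stool();
translate([-522, 326, 0]) stool();
translate([1974, 326, 0]) stool();
translate([22, 401, 728]) fence_section();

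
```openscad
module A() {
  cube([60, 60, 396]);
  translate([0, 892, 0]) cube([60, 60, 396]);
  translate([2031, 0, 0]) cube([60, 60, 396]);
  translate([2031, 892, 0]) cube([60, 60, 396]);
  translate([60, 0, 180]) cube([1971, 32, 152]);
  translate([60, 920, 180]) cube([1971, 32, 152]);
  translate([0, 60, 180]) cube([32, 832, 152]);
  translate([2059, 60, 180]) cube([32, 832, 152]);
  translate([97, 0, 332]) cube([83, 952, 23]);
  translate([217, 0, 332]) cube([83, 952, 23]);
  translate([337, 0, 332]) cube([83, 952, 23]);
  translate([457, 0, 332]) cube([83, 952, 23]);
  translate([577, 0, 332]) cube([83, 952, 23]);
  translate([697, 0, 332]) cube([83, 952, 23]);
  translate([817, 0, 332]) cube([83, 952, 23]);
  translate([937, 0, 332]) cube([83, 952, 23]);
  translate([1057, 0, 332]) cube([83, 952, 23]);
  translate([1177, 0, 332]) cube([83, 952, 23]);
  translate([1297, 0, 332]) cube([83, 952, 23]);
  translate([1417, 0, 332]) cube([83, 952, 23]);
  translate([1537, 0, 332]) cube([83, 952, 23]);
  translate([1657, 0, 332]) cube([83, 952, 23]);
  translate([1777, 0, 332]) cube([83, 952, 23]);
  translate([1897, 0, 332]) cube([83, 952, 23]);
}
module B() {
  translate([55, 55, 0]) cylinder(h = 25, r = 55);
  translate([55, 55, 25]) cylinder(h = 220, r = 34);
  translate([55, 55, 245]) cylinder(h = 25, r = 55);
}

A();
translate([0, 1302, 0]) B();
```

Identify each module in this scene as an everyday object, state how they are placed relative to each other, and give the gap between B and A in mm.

The spool's nearest face is 350 mm from the bed frame's +y face.

A is a bed frame. B is a spool. The spool is on the floor beside the bed frame on its +y side. The gap between the spool and the bed frame is 350 mm.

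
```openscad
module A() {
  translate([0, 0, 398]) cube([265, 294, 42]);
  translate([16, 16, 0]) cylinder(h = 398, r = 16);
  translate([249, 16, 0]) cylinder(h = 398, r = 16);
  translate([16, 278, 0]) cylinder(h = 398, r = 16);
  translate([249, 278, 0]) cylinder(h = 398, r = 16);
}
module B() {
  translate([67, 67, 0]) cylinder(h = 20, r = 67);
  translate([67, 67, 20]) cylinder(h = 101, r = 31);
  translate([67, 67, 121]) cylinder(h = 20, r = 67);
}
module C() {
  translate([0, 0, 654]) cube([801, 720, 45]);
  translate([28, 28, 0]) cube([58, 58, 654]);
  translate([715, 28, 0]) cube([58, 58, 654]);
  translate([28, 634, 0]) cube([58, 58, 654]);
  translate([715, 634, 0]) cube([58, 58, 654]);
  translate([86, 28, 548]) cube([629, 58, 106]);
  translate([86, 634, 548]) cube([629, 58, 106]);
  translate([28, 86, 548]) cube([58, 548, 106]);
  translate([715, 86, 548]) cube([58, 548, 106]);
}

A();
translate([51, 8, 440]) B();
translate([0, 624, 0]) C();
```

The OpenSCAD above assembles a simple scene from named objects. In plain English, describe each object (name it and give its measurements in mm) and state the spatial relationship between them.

A is a simple wooden stool: a rectangular seat 265 mm (x) by 294 mm (y), 42 mm thick, top face at z = 440 mm, on four round legs, each 32 mm in diameter. The legs rest on z = 0, each leg's axis is inset half a diameter from the nearest pair of seat edges (so the leg's bounding box is flush with the corner).

B is a spool: two coaxial disc flanges of radius 67 mm and thickness 20 mm, joined by a core cylinder of radius 31 mm and height 101 mm. The lower flange rests on z = 0 and the three cylinders share a vertical axis.

C is a table: top 801 mm (x) × 720 mm (y), 45 mm thick, upper face at z = 699 mm, on four 58×58 mm square legs, each inset 28 mm from the nearest pair of top edges, running from z = 0 to the bottom of the top. Four apron rails, 58 mm thick and 106 mm tall, run between adjacent legs with their top edges flush with the underside of the top and their outer faces flush with the legs' outer faces.

The spool is on top of the stool. The table is on the floor beside the stool on its +y side.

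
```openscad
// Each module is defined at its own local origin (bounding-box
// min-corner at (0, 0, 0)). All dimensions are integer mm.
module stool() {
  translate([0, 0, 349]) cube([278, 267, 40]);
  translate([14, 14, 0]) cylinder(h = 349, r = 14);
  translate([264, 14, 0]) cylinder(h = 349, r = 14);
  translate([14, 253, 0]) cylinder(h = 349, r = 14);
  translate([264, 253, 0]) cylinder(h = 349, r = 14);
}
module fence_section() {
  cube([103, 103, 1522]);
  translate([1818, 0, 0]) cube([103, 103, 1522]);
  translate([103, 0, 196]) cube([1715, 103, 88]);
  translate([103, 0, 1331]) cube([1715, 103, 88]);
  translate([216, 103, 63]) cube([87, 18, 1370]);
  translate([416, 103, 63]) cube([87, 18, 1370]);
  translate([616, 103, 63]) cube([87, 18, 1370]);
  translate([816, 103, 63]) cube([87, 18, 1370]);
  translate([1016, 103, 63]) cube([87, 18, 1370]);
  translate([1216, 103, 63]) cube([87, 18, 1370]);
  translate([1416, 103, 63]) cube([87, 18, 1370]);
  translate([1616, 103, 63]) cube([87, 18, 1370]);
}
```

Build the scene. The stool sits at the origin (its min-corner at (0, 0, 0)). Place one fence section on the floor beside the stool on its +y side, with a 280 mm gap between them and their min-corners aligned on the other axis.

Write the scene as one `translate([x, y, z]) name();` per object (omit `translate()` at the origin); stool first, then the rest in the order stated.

stool();
translate([0, 547, 0]) fence_section();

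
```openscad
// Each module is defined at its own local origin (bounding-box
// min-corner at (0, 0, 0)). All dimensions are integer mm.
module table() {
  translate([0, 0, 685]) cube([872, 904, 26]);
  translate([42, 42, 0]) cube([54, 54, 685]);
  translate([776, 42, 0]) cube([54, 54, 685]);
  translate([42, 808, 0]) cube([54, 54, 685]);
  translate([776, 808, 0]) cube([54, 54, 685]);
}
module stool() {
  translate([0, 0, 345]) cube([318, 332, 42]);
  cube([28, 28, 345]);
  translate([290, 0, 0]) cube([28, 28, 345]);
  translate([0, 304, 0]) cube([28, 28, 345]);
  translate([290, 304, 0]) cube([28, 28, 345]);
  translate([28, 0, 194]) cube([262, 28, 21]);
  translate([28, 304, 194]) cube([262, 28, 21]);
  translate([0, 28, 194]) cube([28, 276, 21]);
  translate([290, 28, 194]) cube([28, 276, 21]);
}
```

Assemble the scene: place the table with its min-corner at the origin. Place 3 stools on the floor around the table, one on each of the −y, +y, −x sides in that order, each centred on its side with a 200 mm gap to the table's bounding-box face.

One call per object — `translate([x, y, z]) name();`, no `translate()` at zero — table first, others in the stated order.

table();
translate([277, -532, 0]) stool();
translate([277, 1104, 0]) stool();
translate([-518, 286, 0]) stool();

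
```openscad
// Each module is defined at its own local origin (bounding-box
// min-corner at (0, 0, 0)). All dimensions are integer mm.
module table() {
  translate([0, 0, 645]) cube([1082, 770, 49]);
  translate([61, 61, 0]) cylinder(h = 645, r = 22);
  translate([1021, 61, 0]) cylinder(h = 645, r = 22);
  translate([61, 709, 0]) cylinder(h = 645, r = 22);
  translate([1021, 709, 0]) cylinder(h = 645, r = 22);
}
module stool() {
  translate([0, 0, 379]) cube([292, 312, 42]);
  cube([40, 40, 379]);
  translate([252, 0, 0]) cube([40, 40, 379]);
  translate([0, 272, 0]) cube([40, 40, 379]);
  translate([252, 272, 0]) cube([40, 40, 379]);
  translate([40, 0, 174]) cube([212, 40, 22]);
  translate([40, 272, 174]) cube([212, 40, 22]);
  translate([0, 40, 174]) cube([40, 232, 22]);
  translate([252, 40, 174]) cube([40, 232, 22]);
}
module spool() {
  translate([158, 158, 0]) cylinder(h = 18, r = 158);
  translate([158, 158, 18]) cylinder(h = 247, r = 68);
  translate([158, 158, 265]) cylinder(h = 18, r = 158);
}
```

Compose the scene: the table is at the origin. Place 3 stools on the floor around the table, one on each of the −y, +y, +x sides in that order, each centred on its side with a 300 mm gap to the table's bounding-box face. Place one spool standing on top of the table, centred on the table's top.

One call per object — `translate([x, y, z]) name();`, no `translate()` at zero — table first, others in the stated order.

table();
translate([395, -612, 0]) stool();
translate([395, 1070, 0]) stool();
translate([1382, 229, 0]) stool();
translate([383, 227, 694]) spool();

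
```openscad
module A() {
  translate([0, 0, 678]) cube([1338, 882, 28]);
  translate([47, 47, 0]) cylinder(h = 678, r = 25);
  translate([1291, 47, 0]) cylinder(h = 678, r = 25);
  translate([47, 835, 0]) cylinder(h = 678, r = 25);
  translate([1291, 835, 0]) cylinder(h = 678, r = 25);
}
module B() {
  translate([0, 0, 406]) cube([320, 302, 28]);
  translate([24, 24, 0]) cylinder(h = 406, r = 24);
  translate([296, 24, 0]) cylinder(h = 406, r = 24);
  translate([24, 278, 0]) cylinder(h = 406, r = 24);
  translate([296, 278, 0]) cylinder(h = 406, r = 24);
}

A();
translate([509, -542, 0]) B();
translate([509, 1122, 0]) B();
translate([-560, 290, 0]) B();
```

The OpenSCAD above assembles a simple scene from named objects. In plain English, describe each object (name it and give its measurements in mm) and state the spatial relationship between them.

A is a table with a 1338×882 mm rectangular top, 28 mm thick, top surface at z = 706 mm, supported by four round legs of 50 mm diameter, each leg's bounding box inset 22 mm from the nearest pair of top edges, running from the floor.

B is a four-legged stool. The seat is 320×302 mm, 28 mm thick, top at z = 434 mm. It stands on four round legs, each 48 mm in diameter, from z = 0 to the seat underside, each leg's axis is inset half a diameter from the nearest pair of seat edges (so the leg's bounding box is flush with the corner).

Three stools sit around the table at the −y, +y, −x sides.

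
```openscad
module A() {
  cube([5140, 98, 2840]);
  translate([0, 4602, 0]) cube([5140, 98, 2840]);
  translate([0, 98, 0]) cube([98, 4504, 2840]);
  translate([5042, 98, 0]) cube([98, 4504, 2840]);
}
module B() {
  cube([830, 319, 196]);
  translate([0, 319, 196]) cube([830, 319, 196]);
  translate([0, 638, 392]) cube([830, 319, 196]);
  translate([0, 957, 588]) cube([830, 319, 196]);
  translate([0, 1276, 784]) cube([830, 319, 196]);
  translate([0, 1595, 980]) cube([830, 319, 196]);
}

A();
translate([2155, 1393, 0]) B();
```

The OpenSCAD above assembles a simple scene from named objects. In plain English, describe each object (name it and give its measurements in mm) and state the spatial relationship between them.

A is the wall frame of a small rectangular building: four walls, each 2840 mm tall and 98 mm thick, enclosing a footprint 5140 mm (x) by 4700 mm (y) outside-to-outside, with no floor or roof. The front and back walls (the −y and +y sides) span the full width; the two side walls fit between them.

B is a straight staircase of 6 solid steps. Each step is 830 mm wide (x), 319 mm deep (y, the going) and 196 mm tall (the rise). The first step rests on the floor; each subsequent step sits one going further in +y and one rise higher in +z, directly behind and above the previous step with no overlap.

The staircase sits inside the house frame, centred.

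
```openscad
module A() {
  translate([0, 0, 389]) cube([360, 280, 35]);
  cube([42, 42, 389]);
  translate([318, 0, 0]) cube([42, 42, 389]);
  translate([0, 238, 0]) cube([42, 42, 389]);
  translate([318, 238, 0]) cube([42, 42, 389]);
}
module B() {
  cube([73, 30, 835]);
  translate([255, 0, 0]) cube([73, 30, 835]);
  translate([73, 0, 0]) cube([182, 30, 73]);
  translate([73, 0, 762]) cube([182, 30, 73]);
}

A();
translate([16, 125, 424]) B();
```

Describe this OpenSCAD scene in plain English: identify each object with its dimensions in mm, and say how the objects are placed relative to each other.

A is a four-legged stool. The seat is a 360×280×35 mm slab whose top surface is at z = 424 mm; four square legs, each 42×42 mm in cross-section, run from the floor (z = 0) to the underside of the seat, each flush with a corner of the seat.

B is a rectangular picture frame lying in the x–z plane (depth along y). The opening is 182 mm wide (x) by 689 mm tall (z), surrounded by a border 73 mm wide on all four sides. The frame is 30 mm deep and is made of two full-height vertical stiles with two horizontal rails fitted between them.

The picture frame is on top of the stool, centred.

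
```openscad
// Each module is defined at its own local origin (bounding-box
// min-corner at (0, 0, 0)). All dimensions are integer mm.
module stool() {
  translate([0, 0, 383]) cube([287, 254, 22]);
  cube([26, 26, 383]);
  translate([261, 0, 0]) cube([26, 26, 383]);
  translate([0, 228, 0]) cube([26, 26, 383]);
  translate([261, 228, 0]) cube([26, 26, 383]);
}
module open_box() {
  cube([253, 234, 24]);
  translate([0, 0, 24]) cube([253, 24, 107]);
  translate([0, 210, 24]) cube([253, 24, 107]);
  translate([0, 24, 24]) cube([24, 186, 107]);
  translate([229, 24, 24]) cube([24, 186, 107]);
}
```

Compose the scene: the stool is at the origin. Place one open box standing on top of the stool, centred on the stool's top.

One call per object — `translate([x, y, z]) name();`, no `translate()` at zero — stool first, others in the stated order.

stool();
translate([17, 10, 405]) open_box();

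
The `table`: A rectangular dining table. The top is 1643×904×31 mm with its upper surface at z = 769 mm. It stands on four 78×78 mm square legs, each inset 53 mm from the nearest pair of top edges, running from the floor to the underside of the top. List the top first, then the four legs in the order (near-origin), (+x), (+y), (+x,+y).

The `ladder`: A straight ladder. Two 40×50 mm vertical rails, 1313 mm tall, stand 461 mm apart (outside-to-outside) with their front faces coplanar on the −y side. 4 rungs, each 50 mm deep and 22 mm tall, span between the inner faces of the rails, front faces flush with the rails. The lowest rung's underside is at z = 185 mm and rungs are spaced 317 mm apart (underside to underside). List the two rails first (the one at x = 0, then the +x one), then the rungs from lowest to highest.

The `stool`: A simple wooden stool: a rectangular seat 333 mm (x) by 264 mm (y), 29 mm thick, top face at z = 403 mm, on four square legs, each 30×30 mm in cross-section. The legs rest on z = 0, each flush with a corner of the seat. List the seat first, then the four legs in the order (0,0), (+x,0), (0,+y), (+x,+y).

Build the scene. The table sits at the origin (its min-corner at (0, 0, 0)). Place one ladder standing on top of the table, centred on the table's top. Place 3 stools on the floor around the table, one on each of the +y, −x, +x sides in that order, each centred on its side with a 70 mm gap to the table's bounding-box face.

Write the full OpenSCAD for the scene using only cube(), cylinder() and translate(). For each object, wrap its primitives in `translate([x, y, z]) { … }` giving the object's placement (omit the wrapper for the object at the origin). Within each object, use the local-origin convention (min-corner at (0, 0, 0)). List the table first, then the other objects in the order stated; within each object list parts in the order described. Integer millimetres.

translate([0, 0, 738]) cube([1643, 904, 31]);
translate([53, 53, 0]) cube([78, 78, 738]);
translate([1512, 53, 0]) cube([78, 78, 738]);
translate([53, 773, 0]) cube([78, 78, 738]);
translate([1512, 773, 0]) cube([78, 78, 738]);
translate([591, 427, 769]) {
  cube([40, 50, 1313]);
  translate([421, 0, 0]) cube([40, 50, 1313]);
  translate([40, 0, 185]) cube([381, 50, 22]);
  translate([40, 0, 502]) cube([381, 50, 22]);
  translate([40, 0, 819]) cube([381, 50, 22]);
  translate([40, 0, 1136]) cube([381, 50, 22]);
}
translate([655, 974, 0]) {
  translate([0, 0, 374]) cube([333, 264, 29]);
  cube([30, 30, 374]);
  translate([303, 0, 0]) cube([30, 30, 374]);
  translate([0, 234, 0]) cube([30, 30, 374]);
  translate([303, 234, 0]) cube([30, 30, 374]);
}
translate([-403, 320, 0]) {
  translate([0, 0, 374]) cube([333, 264, 29]);
  cube([30, 30, 374]);
  translate([303, 0, 0]) cube([30, 30, 374]);
  translate([0, 234, 0]) cube([30, 30, 374]);
  translate([303, 234, 0]) cube([30, 30, 374]);
}
translate([1713, 320, 0]) {
  translate([0, 0, 374]) cube([333, 264, 29]);
  cube([30, 30, 374]);
  translate([303, 0, 0]) cube([30, 30, 374]);
  translate([0, 234, 0]) cube([30, 30, 374]);
  translate([303, 234, 0]) cube([30, 30, 374]);
}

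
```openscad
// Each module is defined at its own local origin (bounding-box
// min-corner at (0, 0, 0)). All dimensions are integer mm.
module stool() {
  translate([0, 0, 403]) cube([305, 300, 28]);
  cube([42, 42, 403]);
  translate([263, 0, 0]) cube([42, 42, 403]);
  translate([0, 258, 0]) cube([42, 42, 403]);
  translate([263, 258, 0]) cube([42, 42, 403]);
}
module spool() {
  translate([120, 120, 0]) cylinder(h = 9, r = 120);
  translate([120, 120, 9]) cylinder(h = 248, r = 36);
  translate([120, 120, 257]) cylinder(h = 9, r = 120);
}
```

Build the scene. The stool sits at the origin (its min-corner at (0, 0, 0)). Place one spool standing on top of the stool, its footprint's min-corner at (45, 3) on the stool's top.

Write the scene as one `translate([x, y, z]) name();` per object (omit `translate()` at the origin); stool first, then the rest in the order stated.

stool();
translate([45, 3, 431]) spool();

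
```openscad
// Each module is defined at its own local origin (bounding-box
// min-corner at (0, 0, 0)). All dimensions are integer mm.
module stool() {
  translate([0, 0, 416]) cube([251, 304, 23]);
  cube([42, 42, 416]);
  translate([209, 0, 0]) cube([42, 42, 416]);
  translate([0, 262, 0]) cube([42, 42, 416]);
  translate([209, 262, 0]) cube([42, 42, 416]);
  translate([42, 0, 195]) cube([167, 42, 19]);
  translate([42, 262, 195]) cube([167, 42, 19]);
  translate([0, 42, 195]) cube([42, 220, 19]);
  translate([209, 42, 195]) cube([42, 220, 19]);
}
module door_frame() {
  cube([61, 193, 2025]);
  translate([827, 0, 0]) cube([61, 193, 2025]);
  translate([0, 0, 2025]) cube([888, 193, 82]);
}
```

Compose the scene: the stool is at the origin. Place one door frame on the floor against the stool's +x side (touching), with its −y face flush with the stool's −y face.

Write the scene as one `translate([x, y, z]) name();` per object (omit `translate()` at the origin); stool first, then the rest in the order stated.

stool();
translate([251, 0, 0]) door_frame();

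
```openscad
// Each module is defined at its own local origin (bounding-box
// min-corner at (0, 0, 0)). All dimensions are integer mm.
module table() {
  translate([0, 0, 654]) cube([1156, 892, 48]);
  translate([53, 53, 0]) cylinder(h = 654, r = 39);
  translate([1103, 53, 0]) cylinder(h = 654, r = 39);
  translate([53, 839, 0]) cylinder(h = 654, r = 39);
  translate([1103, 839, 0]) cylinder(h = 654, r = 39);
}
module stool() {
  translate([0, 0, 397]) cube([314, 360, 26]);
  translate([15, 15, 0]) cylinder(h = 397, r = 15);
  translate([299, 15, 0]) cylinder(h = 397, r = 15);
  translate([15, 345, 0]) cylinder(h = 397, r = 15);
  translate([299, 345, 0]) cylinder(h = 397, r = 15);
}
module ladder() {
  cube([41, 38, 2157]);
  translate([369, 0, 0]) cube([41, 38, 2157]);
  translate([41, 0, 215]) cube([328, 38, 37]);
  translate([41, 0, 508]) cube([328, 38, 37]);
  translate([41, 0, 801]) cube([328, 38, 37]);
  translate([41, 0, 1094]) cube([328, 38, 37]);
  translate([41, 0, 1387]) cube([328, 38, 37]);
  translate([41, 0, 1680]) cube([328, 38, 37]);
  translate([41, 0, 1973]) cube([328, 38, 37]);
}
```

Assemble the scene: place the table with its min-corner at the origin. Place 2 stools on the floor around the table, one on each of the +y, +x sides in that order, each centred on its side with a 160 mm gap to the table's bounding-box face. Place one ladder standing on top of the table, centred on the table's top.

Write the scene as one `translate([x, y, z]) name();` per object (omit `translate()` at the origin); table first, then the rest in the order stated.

table();
translate([421, 1052, 0]) stool();
translate([1316, 266, 0]) stool();
translate([373, 427, 702]) ladder();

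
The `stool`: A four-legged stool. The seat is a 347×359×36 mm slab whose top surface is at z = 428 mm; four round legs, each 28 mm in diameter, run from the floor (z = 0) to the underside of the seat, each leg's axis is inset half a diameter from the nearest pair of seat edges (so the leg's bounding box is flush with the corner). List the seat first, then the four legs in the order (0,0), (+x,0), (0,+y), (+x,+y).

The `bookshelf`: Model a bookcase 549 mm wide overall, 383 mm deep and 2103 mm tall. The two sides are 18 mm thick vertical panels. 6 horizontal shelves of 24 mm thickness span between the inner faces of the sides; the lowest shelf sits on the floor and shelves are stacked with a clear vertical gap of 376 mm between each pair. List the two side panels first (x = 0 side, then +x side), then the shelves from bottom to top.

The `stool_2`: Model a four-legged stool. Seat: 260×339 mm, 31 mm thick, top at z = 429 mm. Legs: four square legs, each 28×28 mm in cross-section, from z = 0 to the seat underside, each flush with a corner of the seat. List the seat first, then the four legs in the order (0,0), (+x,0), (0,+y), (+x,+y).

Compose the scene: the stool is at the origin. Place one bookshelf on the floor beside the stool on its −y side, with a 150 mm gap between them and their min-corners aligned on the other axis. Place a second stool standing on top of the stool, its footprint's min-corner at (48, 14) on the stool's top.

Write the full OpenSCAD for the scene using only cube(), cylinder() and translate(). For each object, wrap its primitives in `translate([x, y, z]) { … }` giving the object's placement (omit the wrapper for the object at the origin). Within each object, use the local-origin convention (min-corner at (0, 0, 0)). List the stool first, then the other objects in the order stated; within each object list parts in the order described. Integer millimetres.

translate([0, 0, 392]) cube([347, 359, 36]);
translate([14, 14, 0]) cylinder(h = 392, r = 14);
translate([333, 14, 0]) cylinder(h = 392, r = 14);
translate([14, 345, 0]) cylinder(h = 392, r = 14);
translate([333, 345, 0]) cylinder(h = 392, r = 14);
translate([0, -533, 0]) {
  cube([18, 383, 2103]);
  translate([531, 0, 0]) cube([18, 383, 2103]);
  translate([18, 0, 0]) cube([513, 383, 24]);
  translate([18, 0, 400]) cube([513, 383, 24]);
  translate([18, 0, 800]) cube([513, 383, 24]);
  translate([18, 0, 1200]) cube([513, 383, 24]);
  translate([18, 0, 1600]) cube([513, 383, 24]);
  translate([18, 0, 2000]) cube([513, 383, 24]);
}
translate([48, 14, 428]) {
  translate([0, 0, 398]) cube([260, 339, 31]);
  cube([28, 28, 398]);
  translate([232, 0, 0]) cube([28, 28, 398]);
  translate([0, 311, 0]) cube([28, 28, 398]);
  translate([232, 311, 0]) cube([28, 28, 398]);
}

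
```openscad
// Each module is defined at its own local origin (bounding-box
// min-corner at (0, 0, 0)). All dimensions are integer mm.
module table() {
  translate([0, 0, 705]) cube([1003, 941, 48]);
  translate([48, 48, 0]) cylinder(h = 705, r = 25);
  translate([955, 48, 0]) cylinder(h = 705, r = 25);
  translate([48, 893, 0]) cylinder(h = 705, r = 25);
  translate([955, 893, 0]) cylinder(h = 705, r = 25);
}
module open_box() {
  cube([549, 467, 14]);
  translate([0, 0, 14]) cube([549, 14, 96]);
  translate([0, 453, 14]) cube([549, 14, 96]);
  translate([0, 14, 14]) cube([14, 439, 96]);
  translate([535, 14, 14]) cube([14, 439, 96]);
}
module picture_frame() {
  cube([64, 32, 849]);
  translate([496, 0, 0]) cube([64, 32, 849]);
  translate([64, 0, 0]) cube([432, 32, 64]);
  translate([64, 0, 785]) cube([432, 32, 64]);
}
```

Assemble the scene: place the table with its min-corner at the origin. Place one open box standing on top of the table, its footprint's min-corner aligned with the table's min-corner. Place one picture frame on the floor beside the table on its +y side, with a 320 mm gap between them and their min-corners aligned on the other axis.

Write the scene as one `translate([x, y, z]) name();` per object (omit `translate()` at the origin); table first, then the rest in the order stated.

table();
translate([0, 0, 753]) open_box();
translate([0, 1261, 0]) picture_frame();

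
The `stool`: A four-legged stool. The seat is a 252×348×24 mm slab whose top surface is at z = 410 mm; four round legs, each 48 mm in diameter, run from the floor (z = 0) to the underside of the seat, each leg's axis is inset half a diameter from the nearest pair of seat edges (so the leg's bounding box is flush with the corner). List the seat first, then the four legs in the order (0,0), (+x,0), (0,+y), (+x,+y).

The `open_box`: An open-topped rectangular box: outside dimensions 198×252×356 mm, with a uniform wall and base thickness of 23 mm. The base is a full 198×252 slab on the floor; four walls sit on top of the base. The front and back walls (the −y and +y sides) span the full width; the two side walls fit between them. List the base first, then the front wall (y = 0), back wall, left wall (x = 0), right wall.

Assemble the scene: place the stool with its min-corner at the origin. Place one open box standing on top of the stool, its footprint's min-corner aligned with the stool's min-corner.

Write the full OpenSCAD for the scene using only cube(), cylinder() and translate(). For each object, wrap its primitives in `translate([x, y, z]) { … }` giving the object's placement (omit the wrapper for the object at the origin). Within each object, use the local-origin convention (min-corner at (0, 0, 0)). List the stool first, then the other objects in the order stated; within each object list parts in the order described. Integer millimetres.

translate([0, 0, 386]) cube([252, 348, 24]);
translate([24, 24, 0]) cylinder(h = 386, r = 24);
translate([228, 24, 0]) cylinder(h = 386, r = 24);
translate([24, 324, 0]) cylinder(h = 386, r = 24);
translate([228, 324, 0]) cylinder(h = 386, r = 24);
translate([0, 0, 410]) {
  cube([198, 252, 23]);
  translate([0, 0, 23]) cube([198, 23, 333]);
  translate([0, 229, 23]) cube([198, 23, 333]);
  translate([0, 23, 23]) cube([23, 206, 333]);
  translate([175, 23, 23]) cube([23, 206, 333]);
}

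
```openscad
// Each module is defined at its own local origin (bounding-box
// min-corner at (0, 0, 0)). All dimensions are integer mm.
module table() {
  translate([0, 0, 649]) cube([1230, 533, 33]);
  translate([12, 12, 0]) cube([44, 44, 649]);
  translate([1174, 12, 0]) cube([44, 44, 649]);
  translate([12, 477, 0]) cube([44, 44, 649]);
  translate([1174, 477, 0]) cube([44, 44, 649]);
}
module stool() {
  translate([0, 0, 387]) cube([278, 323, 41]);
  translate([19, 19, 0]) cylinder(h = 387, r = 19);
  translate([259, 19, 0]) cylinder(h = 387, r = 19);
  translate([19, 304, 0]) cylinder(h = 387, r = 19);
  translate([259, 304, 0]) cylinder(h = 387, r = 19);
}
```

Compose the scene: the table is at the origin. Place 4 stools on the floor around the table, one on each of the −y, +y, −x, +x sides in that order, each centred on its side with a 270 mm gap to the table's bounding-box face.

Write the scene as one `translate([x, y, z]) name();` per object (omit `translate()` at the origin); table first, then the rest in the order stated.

table();
translate([476, -593, 0]) stool();
translate([476, 803, 0]) stool();
translate([-548, 105, 0]) stool();
translate([1500, 105, 0]) stool();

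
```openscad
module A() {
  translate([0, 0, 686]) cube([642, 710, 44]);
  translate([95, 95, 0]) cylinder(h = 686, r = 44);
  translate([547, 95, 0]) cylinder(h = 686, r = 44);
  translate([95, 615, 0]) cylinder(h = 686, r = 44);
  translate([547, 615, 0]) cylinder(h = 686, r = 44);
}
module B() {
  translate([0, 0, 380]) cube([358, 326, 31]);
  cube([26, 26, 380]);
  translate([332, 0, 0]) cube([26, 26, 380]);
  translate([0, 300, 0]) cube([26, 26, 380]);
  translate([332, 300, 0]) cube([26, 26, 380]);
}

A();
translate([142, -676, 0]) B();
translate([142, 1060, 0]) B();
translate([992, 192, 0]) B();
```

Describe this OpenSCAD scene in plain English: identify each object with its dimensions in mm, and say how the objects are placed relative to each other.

A is a rectangular dining table. The top is 642×710×44 mm with its upper surface at z = 730 mm. It stands on four round legs of 88 mm diameter, each leg's bounding box inset 51 mm from the nearest pair of top edges, running from the floor to the underside of the top.

B is a four-legged stool. The seat is 358×326 mm, 31 mm thick, top at z = 411 mm. It stands on four square legs, each 26×26 mm in cross-section, from z = 0 to the seat underside, each flush with a corner of the seat.

Three stools sit around the table at the −y, +y, +x sides.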